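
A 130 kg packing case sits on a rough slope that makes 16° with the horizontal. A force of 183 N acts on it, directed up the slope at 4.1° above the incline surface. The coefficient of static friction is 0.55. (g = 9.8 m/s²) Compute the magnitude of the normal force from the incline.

N ≈ 1210 N

Axes along / perpendicular to the incline. W sin 16° = 351.2 N down-slope; W cos 16° = 1225 N into the surface.
Perpendicular: N = W cos 16° − P sin 4.1° = 1225 − 13.08 = 1212 N.
Along incline: P cos 4.1° + f = W sin 16° (friction acts up-slope) → f = 351.2 − 182.5 = 168.6 N.
|f| = 168.6 N ≤ μN = 666.4 N, so the packing case is indeed static.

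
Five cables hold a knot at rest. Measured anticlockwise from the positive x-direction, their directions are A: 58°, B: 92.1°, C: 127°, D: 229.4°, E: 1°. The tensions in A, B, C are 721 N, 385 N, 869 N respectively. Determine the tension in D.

Resolve: ΣF_x = 721 cos 58° + 385 cos 92.1° + 869 cos 127° + T_D cos 229.4° + T_E cos 1° = 0.
        ΣF_y = 721 sin 58° + 385 sin 92.1° + 869 sin 127° + T_D sin 229.4° + T_E sin 1° = 0.
The known terms sum to (-155, 1690) N, so -0.6508 T_D + 0.9998 T_E = 155 and -0.7593 T_D + 0.0175 T_E = -1690.
Solving simultaneously: T_D = 2264 N, T_E = 1628 N.

T_D ≈ 2260 N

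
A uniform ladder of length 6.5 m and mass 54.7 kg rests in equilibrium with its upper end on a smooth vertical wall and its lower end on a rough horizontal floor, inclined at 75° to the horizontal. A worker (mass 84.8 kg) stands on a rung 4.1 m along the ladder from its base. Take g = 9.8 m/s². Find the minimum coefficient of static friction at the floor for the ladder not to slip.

μ_min ≈ 0.155

ΣF_y = 0: N_floor = 54.7×9.8 + 84.8×9.8 = 1367.1 N.
Torques about the foot: N_wall · 6.5 sin 75° = 54.7×9.8×3.25 cos 75° + 84.8×9.8×4.1 cos 75° → N_wall = 212.28 N.
ΣF_x = 0: f_floor = N_wall = 212.28 N.
μ_min = f_floor / N_floor = 212.28 / 1367.1 = 0.1553.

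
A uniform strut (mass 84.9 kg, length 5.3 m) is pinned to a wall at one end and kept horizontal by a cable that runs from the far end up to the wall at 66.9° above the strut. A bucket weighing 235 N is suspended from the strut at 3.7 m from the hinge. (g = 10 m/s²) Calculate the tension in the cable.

T ≈ 640 N

Take torques about the hinge: T sin 66.9° · 5.3 = 84.9×10×2.65 + 235×3.7 = 3119.3 N·m.
So T = 3119.3 / (0.9198 × 5.3) = 639.86 N.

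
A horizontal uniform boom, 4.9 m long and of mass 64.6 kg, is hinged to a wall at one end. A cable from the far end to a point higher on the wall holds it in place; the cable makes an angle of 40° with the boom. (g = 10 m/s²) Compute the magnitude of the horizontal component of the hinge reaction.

H_x ≈ 385 N

Take torques about the hinge: T sin 40° · 4.9 = 64.6×10×2.45 = 1582.7 N·m.
So T = 1582.7 / (0.6428 × 4.9) = 502.5 N.
ΣF_x = 0: H_x = T cos 40° = 384.94 N.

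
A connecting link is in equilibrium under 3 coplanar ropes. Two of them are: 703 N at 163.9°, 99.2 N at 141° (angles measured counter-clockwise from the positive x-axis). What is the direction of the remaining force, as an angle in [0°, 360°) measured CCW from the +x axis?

θ ≈ 341°

Sum the known components: ΣF_x = -752.5 N, ΣF_y = 257.4 N.
For equilibrium the remaining force must supply (−ΣF_x, −ΣF_y) = (752.5, -257.4) N.
Magnitude = √((752.5)² + (-257.4)²) = 795.3 N; direction = atan2(-257.4, 752.5) = 341.1°.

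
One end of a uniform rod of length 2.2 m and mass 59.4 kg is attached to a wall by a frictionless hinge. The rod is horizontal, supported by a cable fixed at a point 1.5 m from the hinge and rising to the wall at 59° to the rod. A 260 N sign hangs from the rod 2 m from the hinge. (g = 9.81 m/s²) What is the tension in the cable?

T ≈ 903 N

Take torques about the hinge: T sin 59° · 1.5 = 59.4×9.81×1.1 + 260×2 = 1161 N·m.
So T = 1161 / (0.8572 × 1.5) = 902.96 N.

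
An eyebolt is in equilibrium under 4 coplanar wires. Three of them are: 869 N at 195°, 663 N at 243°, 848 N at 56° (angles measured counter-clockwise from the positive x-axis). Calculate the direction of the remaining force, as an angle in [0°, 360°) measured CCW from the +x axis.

θ ≈ 9.60°

Sum the known components: ΣF_x = -666.2 N, ΣF_y = -112.6 N.
For equilibrium the remaining force must supply (−ΣF_x, −ΣF_y) = (666.2, 112.6) N.
Magnitude = √((666.2)² + (112.6)²) = 675.6 N; direction = atan2(112.6, 666.2) = 9.6°.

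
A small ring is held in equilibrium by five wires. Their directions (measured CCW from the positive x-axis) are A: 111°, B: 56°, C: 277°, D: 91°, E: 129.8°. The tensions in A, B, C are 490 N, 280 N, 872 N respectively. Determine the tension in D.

Resolve: ΣF_x = 490 cos 111° + 280 cos 56° + 872 cos 277° + T_D cos 91° + T_E cos 129.8° = 0.
        ΣF_y = 490 sin 111° + 280 sin 56° + 872 sin 277° + T_D sin 91° + T_E sin 129.8° = 0.
The known terms sum to (87.24, -175.9) N, so -0.0175 T_D − 0.6401 T_E = -87.24 and 0.9998 T_D + 0.7683 T_E = 175.9.
Solving simultaneously: T_D = 72.74 N, T_E = 134.3 N.

T_D ≈ 72.7 N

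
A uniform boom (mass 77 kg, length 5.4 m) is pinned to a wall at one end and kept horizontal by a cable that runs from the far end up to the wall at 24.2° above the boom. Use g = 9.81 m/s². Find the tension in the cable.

T ≈ 921 N

Take torques about the hinge: T sin 24.2° · 5.4 = 77×9.81×2.7 = 2039.5 N·m.
So T = 2039.5 / (0.4099 × 5.4) = 921.36 N.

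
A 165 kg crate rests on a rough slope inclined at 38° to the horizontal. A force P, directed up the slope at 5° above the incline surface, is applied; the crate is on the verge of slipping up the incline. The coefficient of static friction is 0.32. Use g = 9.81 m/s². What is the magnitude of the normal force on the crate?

On the verge of sliding up the incline, friction equals μN and acts down the slope.
Perpendicular: N + P sin 5° = W cos 38° = 1276 N.
Along incline: P cos 5° = W sin 38° + μN  with W sin 38° = 996.5 N.
Solving the pair for P and N: P = 1372 N, N = 1156 N (and f = μN = 369.9 N).

N ≈ 1160 N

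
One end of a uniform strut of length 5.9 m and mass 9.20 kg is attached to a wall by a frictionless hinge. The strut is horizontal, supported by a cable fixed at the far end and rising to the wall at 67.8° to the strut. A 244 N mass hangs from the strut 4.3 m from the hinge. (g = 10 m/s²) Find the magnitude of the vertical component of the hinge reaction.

|H_y| ≈ 112 N

Take torques about the hinge: T sin 67.8° · 5.9 = 9.20×10×2.95 + 244×4.3 = 1320.6 N·m.
So T = 1320.6 / (0.9259 × 5.9) = 241.75 N.
ΣF_y = 0: H_y = (9.20×10 + 244) − T sin 67.8° = 336 − 223.83 = 112.17 N.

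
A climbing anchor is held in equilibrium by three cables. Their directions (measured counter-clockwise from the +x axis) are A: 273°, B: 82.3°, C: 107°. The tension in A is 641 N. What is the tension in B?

Resolve: ΣF_x = 641 cos 273° + T_B cos 82.3° + T_C cos 107° = 0.
        ΣF_y = 641 sin 273° + T_B sin 82.3° + T_C sin 107° = 0.
The known terms sum to (33.55, -640.1) N, so 0.1340 T_B − 0.2924 T_C = -33.55 and 0.9910 T_B + 0.9563 T_C = 640.1.
Solving simultaneously: T_B = 371.1 N, T_C = 284.8 N.

T_B ≈ 371 N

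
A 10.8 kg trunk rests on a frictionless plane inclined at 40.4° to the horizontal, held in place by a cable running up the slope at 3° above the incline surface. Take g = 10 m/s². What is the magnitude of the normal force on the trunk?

N ≈ 78.6 N

Take axes along and perpendicular to the incline. Weight components: W sin 40.4° = 70 N down-slope, W cos 40.4° = 82.25 N into the surface.
Along incline: T cos 3° = W sin 40.4° → T = 70.09 N.
Perpendicular: N = W cos 40.4° − T sin 3° = 78.58 N.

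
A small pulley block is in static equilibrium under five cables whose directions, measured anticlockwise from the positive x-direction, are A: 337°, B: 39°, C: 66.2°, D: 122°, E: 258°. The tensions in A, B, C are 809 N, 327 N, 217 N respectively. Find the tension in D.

T_D ≈ 1500 N

Resolve: ΣF_x = 809 cos 337° + 327 cos 39° + 217 cos 66.2° + T_D cos 122° + T_E cos 258° = 0.
        ΣF_y = 809 sin 337° + 327 sin 39° + 217 sin 66.2° + T_D sin 122° + T_E sin 258° = 0.
The known terms sum to (1086, 88.23) N, so -0.5299 T_D − 0.2079 T_E = -1086 and 0.8480 T_D − 0.9781 T_E = -88.23.
Solving simultaneously: T_D = 1503 N, T_E = 1394 N.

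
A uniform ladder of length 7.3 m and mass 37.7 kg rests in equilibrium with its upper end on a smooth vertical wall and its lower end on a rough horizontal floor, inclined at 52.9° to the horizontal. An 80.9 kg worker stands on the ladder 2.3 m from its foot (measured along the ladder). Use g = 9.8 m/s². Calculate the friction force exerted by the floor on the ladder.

f ≈ 329 N

Torques about the foot: N_wall · 7.3 sin 52.9° = 37.7×9.8×3.65 cos 52.9° + 80.9×9.8×2.3 cos 52.9° → N_wall = 328.63 N.
ΣF_x = 0: f_floor = N_wall = 328.63 N.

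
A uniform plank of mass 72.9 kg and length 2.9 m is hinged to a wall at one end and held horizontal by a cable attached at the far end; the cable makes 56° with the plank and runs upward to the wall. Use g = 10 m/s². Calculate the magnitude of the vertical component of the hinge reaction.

Take torques about the hinge: T sin 56° · 2.9 = 72.9×10×1.45 = 1057 N·m.
So T = 1057 / (0.8290 × 2.9) = 439.67 N.
ΣF_y = 0: H_y = (72.9×10) − T sin 56° = 729 − 364.5 = 364.5 N.

|H_y| ≈ 364 N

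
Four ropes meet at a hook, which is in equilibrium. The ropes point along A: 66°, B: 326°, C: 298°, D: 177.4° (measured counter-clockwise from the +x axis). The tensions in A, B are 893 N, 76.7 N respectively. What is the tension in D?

Resolve: ΣF_x = 893 cos 66° + 76.7 cos 326° + T_C cos 298° + T_D cos 177.4° = 0.
        ΣF_y = 893 sin 66° + 76.7 sin 326° + T_C sin 298° + T_D sin 177.4° = 0.
The known terms sum to (426.8, 772.9) N, so 0.4695 T_C − 0.9990 T_D = -426.8 and -0.8829 T_C + 0.0454 T_D = -772.9.
Solving simultaneously: T_C = 919.5 N, T_D = 859.4 N.

T_D ≈ 859 N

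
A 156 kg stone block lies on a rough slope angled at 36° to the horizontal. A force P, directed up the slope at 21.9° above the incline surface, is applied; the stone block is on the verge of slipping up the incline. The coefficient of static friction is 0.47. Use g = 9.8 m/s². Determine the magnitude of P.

P ≈ 1340 N

On the verge of sliding up the incline, friction equals μN and acts down the slope.
Perpendicular: N + P sin 21.9° = W cos 36° = 1237 N.
Along incline: P cos 21.9° = W sin 36° + μN  with W sin 36° = 898.6 N.
Solving the pair for P and N: P = 1342 N, N = 736.4 N (and f = μN = 346.1 N).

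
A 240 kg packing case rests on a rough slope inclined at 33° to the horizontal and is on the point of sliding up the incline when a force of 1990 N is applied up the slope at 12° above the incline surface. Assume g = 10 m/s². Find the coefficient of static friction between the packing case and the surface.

μ ≈ 0.400

On the verge of sliding up the incline, friction is at its maximum μN and acts down the slope.
Perpendicular to incline: N = W cos 33° − P sin 12° = 2013 − 413.7 = 1599 N.
Along incline: P cos 12° − μN = W sin 33° → μ = −(W sin 33° − P cos 12°) / N = 0.3998.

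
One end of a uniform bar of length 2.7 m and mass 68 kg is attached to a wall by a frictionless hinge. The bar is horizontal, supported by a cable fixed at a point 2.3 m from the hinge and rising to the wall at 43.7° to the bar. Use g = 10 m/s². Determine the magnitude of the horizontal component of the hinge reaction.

H_x ≈ 418 N

Take torques about the hinge: T sin 43.7° · 2.3 = 68×10×1.35 = 918 N·m.
So T = 918 / (0.6909 × 2.3) = 577.71 N.
ΣF_x = 0: H_x = T cos 43.7° = 417.67 N.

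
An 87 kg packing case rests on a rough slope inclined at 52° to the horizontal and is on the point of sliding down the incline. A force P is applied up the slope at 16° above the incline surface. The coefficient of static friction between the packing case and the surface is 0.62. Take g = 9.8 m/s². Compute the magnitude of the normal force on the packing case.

On the verge of sliding down the incline, friction equals μN and acts up the slope.
Perpendicular: N + P sin 16° = W cos 52° = 524.9 N.
Along incline: P cos 16° + μN = W sin 52° with W sin 52° = 671.9 N.
Solving the pair for P and N: P = 438.3 N, N = 404.1 N (and f = μN = 250.5 N).

N ≈ 404 N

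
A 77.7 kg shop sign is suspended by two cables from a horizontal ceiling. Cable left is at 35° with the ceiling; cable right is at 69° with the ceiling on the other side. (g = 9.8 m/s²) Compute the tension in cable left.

T_left ≈ 281 N

Weight W = 77.7 × 9.8 = 761.5 N acts straight down.
Horizontal: T_left cos 35° = T_right cos 69°  →  T_right = 2.286 T_left.
Vertical: T_left sin 35° + T_right sin 69° = 761.5.
Substituting the horizontal relation into the vertical equation gives 2.708 T_left = 761.5, so T_left = 281.2 N.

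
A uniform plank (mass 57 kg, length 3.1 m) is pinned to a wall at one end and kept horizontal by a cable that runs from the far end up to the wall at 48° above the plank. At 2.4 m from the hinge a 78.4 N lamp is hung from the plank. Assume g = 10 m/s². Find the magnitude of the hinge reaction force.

|H| ≈ 434 N

Take torques about the hinge: T sin 48° · 3.1 = 57×10×1.55 + 78.4×2.4 = 1071.7 N·m.
So T = 1071.7 / (0.7431 × 3.1) = 465.18 N.
ΣF_x = 0: H_x = T cos 48° = 311.27 N.
ΣF_y = 0: H_y = (57×10 + 78.4) − T sin 48° = 648.4 − 345.7 = 302.7 N.
|H| = √(H_x² + H_y²) = √((311.27)² + (302.7)²) = 434.18 N.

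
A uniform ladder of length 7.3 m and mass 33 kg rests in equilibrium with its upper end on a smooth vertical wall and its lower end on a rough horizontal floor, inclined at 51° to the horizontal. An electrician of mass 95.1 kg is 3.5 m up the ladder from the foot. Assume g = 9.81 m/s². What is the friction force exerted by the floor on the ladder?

f ≈ 493 N

Torques about the foot: N_wall · 7.3 sin 51° = 33×9.81×3.65 cos 51° + 95.1×9.81×3.5 cos 51° → N_wall = 493.29 N.
ΣF_x = 0: f_floor = N_wall = 493.29 N.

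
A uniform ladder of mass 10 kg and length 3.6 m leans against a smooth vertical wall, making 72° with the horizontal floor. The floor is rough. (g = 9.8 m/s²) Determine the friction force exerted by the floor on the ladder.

Torques about the foot: N_wall · 3.6 sin 72° = 10×9.8×1.8 cos 72° → N_wall = 15.921 N.
ΣF_x = 0: f_floor = N_wall = 15.921 N.

f ≈ 15.9 N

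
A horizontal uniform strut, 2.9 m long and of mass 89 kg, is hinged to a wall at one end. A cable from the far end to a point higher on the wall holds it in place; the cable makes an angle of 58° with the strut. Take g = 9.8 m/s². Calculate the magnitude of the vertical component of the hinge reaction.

Take torques about the hinge: T sin 58° · 2.9 = 89×9.8×1.45 = 1264.7 N·m.
So T = 1264.7 / (0.8480 × 2.9) = 514.24 N.
ΣF_y = 0: H_y = (89×9.8) − T sin 58° = 872.2 − 436.1 = 436.1 N.

|H_y| ≈ 436 N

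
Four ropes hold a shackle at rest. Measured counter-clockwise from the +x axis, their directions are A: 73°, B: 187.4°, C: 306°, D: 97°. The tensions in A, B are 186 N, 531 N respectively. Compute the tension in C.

T_C ≈ 939 N

Resolve: ΣF_x = 186 cos 73° + 531 cos 187.4° + T_C cos 306° + T_D cos 97° = 0.
        ΣF_y = 186 sin 73° + 531 sin 187.4° + T_C sin 306° + T_D sin 97° = 0.
The known terms sum to (-472.2, 109.5) N, so 0.5878 T_C − 0.1219 T_D = 472.2 and -0.8090 T_C + 0.9925 T_D = -109.5.
Solving simultaneously: T_C = 939.2 N, T_D = 655.2 N.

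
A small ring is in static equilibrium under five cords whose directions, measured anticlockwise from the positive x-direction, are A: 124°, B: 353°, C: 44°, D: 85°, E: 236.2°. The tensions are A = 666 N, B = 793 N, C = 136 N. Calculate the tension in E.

T_E ≈ 960 N

Resolve: ΣF_x = 666 cos 124° + 793 cos 353° + 136 cos 44° + T_D cos 85° + T_E cos 236.2° = 0.
        ΣF_y = 666 sin 124° + 793 sin 353° + 136 sin 44° + T_D sin 85° + T_E sin 236.2° = 0.
The known terms sum to (512.5, 550) N, so 0.0872 T_D − 0.5563 T_E = -512.5 and 0.9962 T_D − 0.8310 T_E = -550.
Solving simultaneously: T_D = 248.9 N, T_E = 960.3 N.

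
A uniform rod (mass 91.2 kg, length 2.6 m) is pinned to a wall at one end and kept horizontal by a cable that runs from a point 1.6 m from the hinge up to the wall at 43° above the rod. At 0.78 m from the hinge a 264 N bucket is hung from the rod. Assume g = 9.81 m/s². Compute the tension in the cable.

T ≈ 1250 N

Take torques about the hinge: T sin 43° · 1.6 = 91.2×9.81×1.3 + 264×0.78 = 1369 N·m.
So T = 1369 / (0.6820 × 1.6) = 1254.6 N.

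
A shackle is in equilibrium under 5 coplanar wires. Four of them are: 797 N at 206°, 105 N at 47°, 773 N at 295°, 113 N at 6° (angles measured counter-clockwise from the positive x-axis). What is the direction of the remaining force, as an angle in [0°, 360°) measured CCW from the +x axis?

Sum the known components: ΣF_x = -205.7 N, ΣF_y = -961.4 N.
For equilibrium the remaining force must supply (−ΣF_x, −ΣF_y) = (205.7, 961.4) N.
Magnitude = √((205.7)² + (961.4)²) = 983.1 N; direction = atan2(961.4, 205.7) = 77.9°.

θ ≈ 77.9°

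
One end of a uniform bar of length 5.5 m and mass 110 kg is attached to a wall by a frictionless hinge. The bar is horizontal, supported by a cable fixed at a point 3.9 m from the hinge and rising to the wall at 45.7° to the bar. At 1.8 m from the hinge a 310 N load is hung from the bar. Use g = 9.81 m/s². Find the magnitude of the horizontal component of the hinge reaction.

H_x ≈ 882 N

Take torques about the hinge: T sin 45.7° · 3.9 = 110×9.81×2.75 + 310×1.8 = 3525.5 N·m.
So T = 3525.5 / (0.7157 × 3.9) = 1263.1 N.
ΣF_x = 0: H_x = T cos 45.7° = 882.16 N.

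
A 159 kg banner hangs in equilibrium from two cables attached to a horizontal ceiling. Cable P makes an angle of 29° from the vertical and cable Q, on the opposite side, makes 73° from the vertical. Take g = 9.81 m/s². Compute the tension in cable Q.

Angles from the horizontal: cable P is 90° − 29° = 61°, cable Q is 90° − 73° = 17°.
Weight W = 159 × 9.81 = 1560 N acts straight down.
Horizontal: T_P cos 61° = T_Q cos 17°  →  T_P = 1.973 T_Q.
Vertical: T_P sin 61° + T_Q sin 17° = 1560.
Substituting the horizontal relation into the vertical equation gives 2.018 T_Q = 1560, so T_Q = 773.1 N.

T_Q ≈ 773 N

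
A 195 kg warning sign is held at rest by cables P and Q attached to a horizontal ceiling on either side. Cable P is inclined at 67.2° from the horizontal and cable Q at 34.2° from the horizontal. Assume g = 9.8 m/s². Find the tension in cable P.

Weight W = 195 × 9.8 = 1911 N acts straight down.
Horizontal: T_P cos 67.2° = T_Q cos 34.2°  →  T_Q = 0.4685 T_P.
Vertical: T_P sin 67.2° + T_Q sin 34.2° = 1911.
Substituting the horizontal relation into the vertical equation gives 1.185 T_P = 1911, so T_P = 1612 N.

T_P ≈ 1610 N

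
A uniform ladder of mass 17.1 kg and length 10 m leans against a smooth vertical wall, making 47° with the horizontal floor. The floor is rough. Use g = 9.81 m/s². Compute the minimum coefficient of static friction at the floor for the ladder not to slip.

ΣF_y = 0: N_floor = 17.1×9.81 = 167.75 N.
Torques about the foot: N_wall · 10 sin 47° = 17.1×9.81×5 cos 47° → N_wall = 78.215 N.
ΣF_x = 0: f_floor = N_wall = 78.215 N.
μ_min = f_floor / N_floor = 78.215 / 167.75 = 0.4663.

μ_min ≈ 0.466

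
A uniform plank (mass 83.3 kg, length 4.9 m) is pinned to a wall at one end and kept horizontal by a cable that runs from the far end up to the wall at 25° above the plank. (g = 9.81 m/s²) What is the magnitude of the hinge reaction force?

Take torques about the hinge: T sin 25° · 4.9 = 83.3×9.81×2.45 = 2002.1 N·m.
So T = 2002.1 / (0.4226 × 4.9) = 966.8 N.
ΣF_x = 0: H_x = T cos 25° = 876.22 N.
ΣF_y = 0: H_y = (83.3×9.81) − T sin 25° = 817.17 − 408.59 = 408.59 N.
|H| = √(H_x² + H_y²) = √((876.22)² + (408.59)²) = 966.8 N.

|H| ≈ 967 N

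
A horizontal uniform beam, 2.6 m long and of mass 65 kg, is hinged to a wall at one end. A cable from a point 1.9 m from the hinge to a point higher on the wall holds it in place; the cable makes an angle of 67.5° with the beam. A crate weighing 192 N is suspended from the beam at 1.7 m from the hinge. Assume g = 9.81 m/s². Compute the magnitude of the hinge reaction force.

Take torques about the hinge: T sin 67.5° · 1.9 = 65×9.81×1.3 + 192×1.7 = 1155.3 N·m.
So T = 1155.3 / (0.9239 × 1.9) = 658.18 N.
ΣF_x = 0: H_x = T cos 67.5° = 251.87 N.
ΣF_y = 0: H_y = (65×9.81 + 192) − T sin 67.5° = 829.65 − 608.08 = 221.57 N.
|H| = √(H_x² + H_y²) = √((251.87)² + (221.57)²) = 335.46 N.

|H| ≈ 335 N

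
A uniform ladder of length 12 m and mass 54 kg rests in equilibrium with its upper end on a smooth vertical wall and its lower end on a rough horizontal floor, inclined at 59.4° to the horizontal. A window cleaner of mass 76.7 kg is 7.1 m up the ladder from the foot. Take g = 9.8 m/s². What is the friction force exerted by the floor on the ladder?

Torques about the foot: N_wall · 12 sin 59.4° = 54×9.8×6 cos 59.4° + 76.7×9.8×7.1 cos 59.4° → N_wall = 419.5 N.
ΣF_x = 0: f_floor = N_wall = 419.5 N.

f ≈ 419 N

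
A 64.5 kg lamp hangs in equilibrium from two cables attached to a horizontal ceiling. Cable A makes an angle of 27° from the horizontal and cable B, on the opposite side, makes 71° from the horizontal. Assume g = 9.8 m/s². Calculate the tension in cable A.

T_A ≈ 208 N

Weight W = 64.5 × 9.8 = 632.1 N acts straight down.
Horizontal: T_A cos 27° = T_B cos 71°  →  T_B = 2.737 T_A.
Vertical: T_A sin 27° + T_B sin 71° = 632.1.
Substituting the horizontal relation into the vertical equation gives 3.042 T_A = 632.1, so T_A = 207.8 N.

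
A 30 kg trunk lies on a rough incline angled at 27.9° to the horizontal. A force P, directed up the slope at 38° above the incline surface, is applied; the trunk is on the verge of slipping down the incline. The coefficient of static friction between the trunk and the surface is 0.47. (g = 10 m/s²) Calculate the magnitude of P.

P ≈ 31.6 N

On the verge of sliding down the incline, friction equals μN and acts up the slope.
Perpendicular: N + P sin 38° = W cos 27.9° = 265.1 N.
Along incline: P cos 38° + μN = W sin 27.9° with W sin 27.9° = 140.4 N.
Solving the pair for P and N: P = 31.62 N, N = 245.7 N (and f = μN = 115.5 N).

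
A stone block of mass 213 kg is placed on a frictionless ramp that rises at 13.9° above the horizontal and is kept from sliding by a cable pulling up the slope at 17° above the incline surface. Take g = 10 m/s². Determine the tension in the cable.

T ≈ 535 N

Take axes along and perpendicular to the incline. Weight components: W sin 13.9° = 511.7 N down-slope, W cos 13.9° = 2068 N into the surface.
Along incline: T cos 17° = W sin 13.9° → T = 535.1 N.
Perpendicular: N = W cos 13.9° − T sin 17° = 1911 N.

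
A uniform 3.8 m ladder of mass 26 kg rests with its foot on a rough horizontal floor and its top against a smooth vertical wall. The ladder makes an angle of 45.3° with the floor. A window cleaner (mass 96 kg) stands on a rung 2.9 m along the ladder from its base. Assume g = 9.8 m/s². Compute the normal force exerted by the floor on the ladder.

ΣF_y = 0: N_floor = 26×9.8 + 96×9.8 = 1195.6 N.

N_floor ≈ 1200 N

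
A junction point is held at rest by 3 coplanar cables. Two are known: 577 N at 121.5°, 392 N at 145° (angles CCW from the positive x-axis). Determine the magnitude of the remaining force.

Sum the known components: ΣF_x = -622.6 N, ΣF_y = 716.8 N.
For equilibrium the remaining force must supply (−ΣF_x, −ΣF_y) = (622.6, -716.8) N.
Magnitude = √((622.6)² + (-716.8)²) = 949.4 N; direction = atan2(-716.8, 622.6) = 311.0°.

F ≈ 949 N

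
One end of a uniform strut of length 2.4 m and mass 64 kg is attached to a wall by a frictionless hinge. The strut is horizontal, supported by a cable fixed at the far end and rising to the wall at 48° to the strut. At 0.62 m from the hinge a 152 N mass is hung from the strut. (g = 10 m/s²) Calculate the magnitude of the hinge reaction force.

|H| ≈ 540 N

Take torques about the hinge: T sin 48° · 2.4 = 64×10×1.2 + 152×0.62 = 862.24 N·m.
So T = 862.24 / (0.7431 × 2.4) = 483.44 N.
ΣF_x = 0: H_x = T cos 48° = 323.49 N.
ΣF_y = 0: H_y = (64×10 + 152) − T sin 48° = 792 − 359.27 = 432.73 N.
|H| = √(H_x² + H_y²) = √((323.49)² + (432.73)²) = 540.28 N.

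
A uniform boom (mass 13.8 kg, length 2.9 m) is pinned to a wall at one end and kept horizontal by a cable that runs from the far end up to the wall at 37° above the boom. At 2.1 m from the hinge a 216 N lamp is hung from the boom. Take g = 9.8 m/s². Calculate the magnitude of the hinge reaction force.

|H| ≈ 323 N

Take torques about the hinge: T sin 37° · 2.9 = 13.8×9.8×1.45 + 216×2.1 = 649.7 N·m.
So T = 649.7 / (0.6018 × 2.9) = 372.26 N.
ΣF_x = 0: H_x = T cos 37° = 297.3 N.
ΣF_y = 0: H_y = (13.8×9.8 + 216) − T sin 37° = 351.24 − 224.03 = 127.21 N.
|H| = √(H_x² + H_y²) = √((297.3)² + (127.21)²) = 323.37 N.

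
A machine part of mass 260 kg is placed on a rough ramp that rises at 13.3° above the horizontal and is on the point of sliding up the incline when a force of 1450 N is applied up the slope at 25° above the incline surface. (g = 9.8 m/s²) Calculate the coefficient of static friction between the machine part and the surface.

On the verge of sliding up the incline, friction is at its maximum μN and acts down the slope.
Perpendicular to incline: N = W cos 13.3° − P sin 25° = 2480 − 612.8 = 1867 N.
Along incline: P cos 25° − μN = W sin 13.3° → μ = −(W sin 13.3° − P cos 25°) / N = 0.3899.

μ ≈ 0.390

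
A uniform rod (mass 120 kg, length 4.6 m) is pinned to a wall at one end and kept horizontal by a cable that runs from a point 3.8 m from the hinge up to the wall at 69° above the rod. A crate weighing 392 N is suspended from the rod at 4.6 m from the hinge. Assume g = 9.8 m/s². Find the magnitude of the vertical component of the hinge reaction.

Take torques about the hinge: T sin 69° · 3.8 = 120×9.8×2.3 + 392×4.6 = 4508 N·m.
So T = 4508 / (0.9336 × 3.8) = 1270.7 N.
ΣF_y = 0: H_y = (120×9.8 + 392) − T sin 69° = 1568 − 1186.3 = 381.68 N.

|H_y| ≈ 382 N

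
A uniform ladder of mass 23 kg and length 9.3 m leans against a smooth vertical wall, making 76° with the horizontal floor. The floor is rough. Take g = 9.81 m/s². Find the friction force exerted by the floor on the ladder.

Torques about the foot: N_wall · 9.3 sin 76° = 23×9.81×4.65 cos 76° → N_wall = 28.128 N.
ΣF_x = 0: f_floor = N_wall = 28.128 N.

f ≈ 28.1 N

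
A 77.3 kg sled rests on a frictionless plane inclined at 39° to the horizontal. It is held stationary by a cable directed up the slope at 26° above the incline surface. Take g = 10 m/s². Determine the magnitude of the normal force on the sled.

Take axes along and perpendicular to the incline. Weight components: W sin 39° = 486.5 N down-slope, W cos 39° = 600.7 N into the surface.
Along incline: T cos 26° = W sin 39° → T = 541.2 N.
Perpendicular: N = W cos 39° − T sin 26° = 363.5 N.

N ≈ 363 N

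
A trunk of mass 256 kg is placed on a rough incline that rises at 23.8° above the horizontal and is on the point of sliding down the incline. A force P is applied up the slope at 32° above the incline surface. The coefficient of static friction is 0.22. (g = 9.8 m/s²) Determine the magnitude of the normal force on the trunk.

On the verge of sliding down the incline, friction equals μN and acts up the slope.
Perpendicular: N + P sin 32° = W cos 23.8° = 2295 N.
Along incline: P cos 32° + μN = W sin 23.8° with W sin 23.8° = 1012 N.
Solving the pair for P and N: P = 693.7 N, N = 1928 N (and f = μN = 424.1 N).

N ≈ 1930 N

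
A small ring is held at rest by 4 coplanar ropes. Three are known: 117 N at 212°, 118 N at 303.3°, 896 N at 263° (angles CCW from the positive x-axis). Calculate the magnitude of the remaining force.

F ≈ 1060 N

Sum the known components: ΣF_x = -143.6 N, ΣF_y = -1050 N.
For equilibrium the remaining force must supply (−ΣF_x, −ΣF_y) = (143.6, 1050) N.
Magnitude = √((143.6)² + (1050)²) = 1060 N; direction = atan2(1050, 143.6) = 82.2°.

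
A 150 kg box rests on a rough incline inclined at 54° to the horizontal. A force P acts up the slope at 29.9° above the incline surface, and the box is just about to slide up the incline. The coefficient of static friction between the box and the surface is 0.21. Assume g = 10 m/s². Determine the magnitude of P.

P ≈ 1440 N

On the verge of sliding up the incline, friction equals μN and acts down the slope.
Perpendicular: N + P sin 29.9° = W cos 54° = 881.7 N.
Along incline: P cos 29.9° = W sin 54° + μN  with W sin 54° = 1214 N.
Solving the pair for P and N: P = 1440 N, N = 164.1 N (and f = μN = 34.45 N).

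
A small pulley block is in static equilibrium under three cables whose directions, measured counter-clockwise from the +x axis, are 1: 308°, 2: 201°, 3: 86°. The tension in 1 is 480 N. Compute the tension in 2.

T_2 ≈ 354 N

Resolve: ΣF_x = 480 cos 308° + T_2 cos 201° + T_3 cos 86° = 0.
        ΣF_y = 480 sin 308° + T_2 sin 201° + T_3 sin 86° = 0.
The known terms sum to (295.5, -378.2) N, so -0.9336 T_2 + 0.0698 T_3 = -295.5 and -0.3584 T_2 + 0.9976 T_3 = 378.2.
Solving simultaneously: T_2 = 354.4 N, T_3 = 506.5 N.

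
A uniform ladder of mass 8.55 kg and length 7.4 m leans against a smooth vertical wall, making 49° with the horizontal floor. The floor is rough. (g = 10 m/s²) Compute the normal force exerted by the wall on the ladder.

Torques about the foot: N_wall · 7.4 sin 49° = 8.55×10×3.7 cos 49° → N_wall = 37.162 N.

N_wall ≈ 37.2 N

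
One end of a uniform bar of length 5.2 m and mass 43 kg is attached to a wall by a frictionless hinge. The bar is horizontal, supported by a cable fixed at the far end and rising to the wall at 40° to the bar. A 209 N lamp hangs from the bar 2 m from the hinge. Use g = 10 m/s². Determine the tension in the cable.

T ≈ 460 N

Take torques about the hinge: T sin 40° · 5.2 = 43×10×2.6 + 209×2 = 1536 N·m.
So T = 1536 / (0.6428 × 5.2) = 459.54 N.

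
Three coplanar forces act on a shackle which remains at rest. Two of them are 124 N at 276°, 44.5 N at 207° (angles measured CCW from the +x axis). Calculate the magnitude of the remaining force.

F ≈ 146 N

Sum the known components: ΣF_x = -26.69 N, ΣF_y = -143.5 N.
For equilibrium the remaining force must supply (−ΣF_x, −ΣF_y) = (26.69, 143.5) N.
Magnitude = √((26.69)² + (143.5)²) = 146 N; direction = atan2(143.5, 26.69) = 79.5°.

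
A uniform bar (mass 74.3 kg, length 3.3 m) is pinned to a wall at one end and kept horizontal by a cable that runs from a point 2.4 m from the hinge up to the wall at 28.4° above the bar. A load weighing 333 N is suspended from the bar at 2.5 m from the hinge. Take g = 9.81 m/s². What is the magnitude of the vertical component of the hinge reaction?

Take torques about the hinge: T sin 28.4° · 2.4 = 74.3×9.81×1.65 + 333×2.5 = 2035.2 N·m.
So T = 2035.2 / (0.4756 × 2.4) = 1782.9 N.
ΣF_y = 0: H_y = (74.3×9.81 + 333) − T sin 28.4° = 1061.9 − 847.98 = 213.9 N.

|H_y| ≈ 214 N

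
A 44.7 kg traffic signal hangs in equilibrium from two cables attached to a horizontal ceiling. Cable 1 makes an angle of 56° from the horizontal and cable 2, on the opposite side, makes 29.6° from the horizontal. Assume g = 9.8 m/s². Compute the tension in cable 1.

Weight W = 44.7 × 9.8 = 438.1 N acts straight down.
Horizontal: T_1 cos 56° = T_2 cos 29.6°  →  T_2 = 0.6431 T_1.
Vertical: T_1 sin 56° + T_2 sin 29.6° = 438.1.
Substituting the horizontal relation into the vertical equation gives 1.147 T_1 = 438.1, so T_1 = 382 N.

T_1 ≈ 382 N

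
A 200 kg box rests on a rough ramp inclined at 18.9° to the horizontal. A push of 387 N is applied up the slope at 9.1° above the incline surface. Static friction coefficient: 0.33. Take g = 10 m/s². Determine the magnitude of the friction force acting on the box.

f ≈ 266 N

Axes along / perpendicular to the incline. W sin 18.9° = 647.8 N down-slope; W cos 18.9° = 1892 N into the surface.
Perpendicular: N = W cos 18.9° − P sin 9.1° = 1892 − 61.21 = 1831 N.
Along incline: P cos 9.1° + f = W sin 18.9° (friction acts up-slope) → f = 647.8 − 382.1 = 265.7 N.
|f| = 265.7 N ≤ μN = 604.2 N, so the box is indeed static.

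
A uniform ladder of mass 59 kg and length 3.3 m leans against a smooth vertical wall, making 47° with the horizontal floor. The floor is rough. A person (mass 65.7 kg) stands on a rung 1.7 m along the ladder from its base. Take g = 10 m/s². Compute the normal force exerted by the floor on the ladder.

N_floor ≈ 1250 N

ΣF_y = 0: N_floor = 59×10 + 65.7×10 = 1247 N.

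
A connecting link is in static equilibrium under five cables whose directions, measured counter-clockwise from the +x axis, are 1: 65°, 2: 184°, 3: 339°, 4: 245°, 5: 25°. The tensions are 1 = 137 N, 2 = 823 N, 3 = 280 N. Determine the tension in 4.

Resolve: ΣF_x = 137 cos 65° + 823 cos 184° + 280 cos 339° + T_4 cos 245° + T_5 cos 25° = 0.
        ΣF_y = 137 sin 65° + 823 sin 184° + 280 sin 339° + T_4 sin 245° + T_5 sin 25° = 0.
The known terms sum to (-501.7, -33.59) N, so -0.4226 T_4 + 0.9063 T_5 = 501.7 and -0.9063 T_4 + 0.4226 T_5 = 33.59.
Solving simultaneously: T_4 = 282.5 N, T_5 = 685.3 N.

T_4 ≈ 282 N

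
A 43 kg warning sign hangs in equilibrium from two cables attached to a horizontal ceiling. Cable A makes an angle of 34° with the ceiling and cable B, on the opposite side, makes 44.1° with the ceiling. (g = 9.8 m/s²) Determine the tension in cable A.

Weight W = 43 × 9.8 = 421.4 N acts straight down.
Horizontal: T_A cos 34° = T_B cos 44.1°  →  T_B = 1.154 T_A.
Vertical: T_A sin 34° + T_B sin 44.1° = 421.4.
Substituting the horizontal relation into the vertical equation gives 1.363 T_A = 421.4, so T_A = 309.3 N.

T_A ≈ 309 N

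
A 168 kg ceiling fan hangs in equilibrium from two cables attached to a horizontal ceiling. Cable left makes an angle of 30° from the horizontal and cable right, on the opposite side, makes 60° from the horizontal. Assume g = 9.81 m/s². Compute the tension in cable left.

Weight W = 168 × 9.81 = 1648 N acts straight down.
Horizontal: T_left cos 30° = T_right cos 60°  →  T_right = 1.732 T_left.
Vertical: T_left sin 30° + T_right sin 60° = 1648.
Substituting the horizontal relation into the vertical equation gives 2 T_left = 1648, so T_left = 824 N.

T_left ≈ 824 N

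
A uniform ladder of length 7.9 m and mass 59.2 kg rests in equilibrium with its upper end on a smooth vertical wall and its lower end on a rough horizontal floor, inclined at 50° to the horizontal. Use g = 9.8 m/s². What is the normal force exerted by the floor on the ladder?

ΣF_y = 0: N_floor = 59.2×9.8 = 580.16 N.

N_floor ≈ 580 N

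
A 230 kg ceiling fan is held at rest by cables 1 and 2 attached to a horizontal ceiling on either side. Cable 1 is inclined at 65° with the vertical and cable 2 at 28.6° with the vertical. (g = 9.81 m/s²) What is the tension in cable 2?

Angles from the horizontal: cable 1 is 90° − 65° = 25°, cable 2 is 90° − 28.6° = 61.4°.
Weight W = 230 × 9.81 = 2256 N acts straight down.
Horizontal: T_1 cos 25° = T_2 cos 61.4°  →  T_1 = 0.5282 T_2.
Vertical: T_1 sin 25° + T_2 sin 61.4° = 2256.
Substituting the horizontal relation into the vertical equation gives 1.101 T_2 = 2256, so T_2 = 2049 N.

T_2 ≈ 2050 N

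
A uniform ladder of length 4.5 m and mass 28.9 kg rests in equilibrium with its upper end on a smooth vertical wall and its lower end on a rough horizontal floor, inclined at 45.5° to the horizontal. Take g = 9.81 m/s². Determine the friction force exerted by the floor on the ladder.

f ≈ 139 N

Torques about the foot: N_wall · 4.5 sin 45.5° = 28.9×9.81×2.25 cos 45.5° → N_wall = 139.3 N.
ΣF_x = 0: f_floor = N_wall = 139.3 N.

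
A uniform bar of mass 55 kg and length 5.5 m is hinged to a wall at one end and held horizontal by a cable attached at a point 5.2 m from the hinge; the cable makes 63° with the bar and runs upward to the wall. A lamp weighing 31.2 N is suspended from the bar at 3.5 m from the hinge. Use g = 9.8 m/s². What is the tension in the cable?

Take torques about the hinge: T sin 63° · 5.2 = 55×9.8×2.75 + 31.2×3.5 = 1591.5 N·m.
So T = 1591.5 / (0.8910 × 5.2) = 343.49 N.

T ≈ 343 N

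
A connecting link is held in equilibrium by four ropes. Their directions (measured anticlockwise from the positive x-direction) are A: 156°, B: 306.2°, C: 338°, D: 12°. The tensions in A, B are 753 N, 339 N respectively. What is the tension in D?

T_D ≈ 272 N

Resolve: ΣF_x = 753 cos 156° + 339 cos 306.2° + T_C cos 338° + T_D cos 12° = 0.
        ΣF_y = 753 sin 156° + 339 sin 306.2° + T_C sin 338° + T_D sin 12° = 0.
The known terms sum to (-487.7, 32.71) N, so 0.9272 T_C + 0.9781 T_D = 487.7 and -0.3746 T_C + 0.2079 T_D = -32.71.
Solving simultaneously: T_C = 238.5 N, T_D = 272.5 N.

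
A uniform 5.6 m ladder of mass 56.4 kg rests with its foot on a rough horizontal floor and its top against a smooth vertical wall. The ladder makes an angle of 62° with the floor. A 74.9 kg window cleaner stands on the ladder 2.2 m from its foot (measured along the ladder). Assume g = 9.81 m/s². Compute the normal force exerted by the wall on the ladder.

Torques about the foot: N_wall · 5.6 sin 62° = 56.4×9.81×2.8 cos 62° + 74.9×9.81×2.2 cos 62° → N_wall = 300.58 N.

N_wall ≈ 301 N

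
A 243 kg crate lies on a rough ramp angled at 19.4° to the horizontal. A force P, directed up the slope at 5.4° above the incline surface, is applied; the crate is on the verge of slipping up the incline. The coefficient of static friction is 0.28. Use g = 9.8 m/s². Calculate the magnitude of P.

On the verge of sliding up the incline, friction equals μN and acts down the slope.
Perpendicular: N + P sin 5.4° = W cos 19.4° = 2246 N.
Along incline: P cos 5.4° = W sin 19.4° + μN  with W sin 19.4° = 791 N.
Solving the pair for P and N: P = 1389 N, N = 2115 N (and f = μN = 592.3 N).

P ≈ 1390 N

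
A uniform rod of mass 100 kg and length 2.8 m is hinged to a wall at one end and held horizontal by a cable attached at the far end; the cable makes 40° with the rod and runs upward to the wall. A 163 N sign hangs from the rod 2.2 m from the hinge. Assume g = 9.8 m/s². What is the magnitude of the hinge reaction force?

|H| ≈ 904 N

Take torques about the hinge: T sin 40° · 2.8 = 100×9.8×1.4 + 163×2.2 = 1730.6 N·m.
So T = 1730.6 / (0.6428 × 2.8) = 961.55 N.
ΣF_x = 0: H_x = T cos 40° = 736.59 N.
ΣF_y = 0: H_y = (100×9.8 + 163) − T sin 40° = 1143 − 618.07 = 524.93 N.
|H| = √(H_x² + H_y²) = √((736.59)² + (524.93)²) = 904.5 N.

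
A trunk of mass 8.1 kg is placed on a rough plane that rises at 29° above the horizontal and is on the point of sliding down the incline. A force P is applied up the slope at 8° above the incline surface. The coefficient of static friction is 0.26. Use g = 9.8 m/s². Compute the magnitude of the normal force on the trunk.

On the verge of sliding down the incline, friction equals μN and acts up the slope.
Perpendicular: N + P sin 8° = W cos 29° = 69.43 N.
Along incline: P cos 8° + μN = W sin 29° with W sin 29° = 38.48 N.
Solving the pair for P and N: P = 21.42 N, N = 66.45 N (and f = μN = 17.28 N).

N ≈ 66.4 N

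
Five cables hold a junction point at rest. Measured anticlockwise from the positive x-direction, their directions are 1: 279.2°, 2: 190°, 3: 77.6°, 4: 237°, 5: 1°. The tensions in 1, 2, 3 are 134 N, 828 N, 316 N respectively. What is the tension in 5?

T_5 ≈ 756 N

Resolve: ΣF_x = 134 cos 279.2° + 828 cos 190° + 316 cos 77.6° + T_4 cos 237° + T_5 cos 1° = 0.
        ΣF_y = 134 sin 279.2° + 828 sin 190° + 316 sin 77.6° + T_4 sin 237° + T_5 sin 1° = 0.
The known terms sum to (-726.1, 32.57) N, so -0.5446 T_4 + 0.9998 T_5 = 726.1 and -0.8387 T_4 + 0.0175 T_5 = -32.57.
Solving simultaneously: T_4 = 54.57 N, T_5 = 756 N.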